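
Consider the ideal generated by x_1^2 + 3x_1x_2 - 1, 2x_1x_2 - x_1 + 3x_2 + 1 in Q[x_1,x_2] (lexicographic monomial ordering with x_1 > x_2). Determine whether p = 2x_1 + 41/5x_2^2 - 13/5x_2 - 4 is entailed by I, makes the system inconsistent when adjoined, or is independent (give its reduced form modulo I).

First compute the reduced Gröbner basis of I by Buchberger's algorithm.
f_1 = x_1^2 + 3x_1x_2 - 1, LT = x_1^2.
f_2 = 2x_1x_2 - x_1 + 3x_2 + 1, LT = x_1x_2.

S(f_1,f_2): lcm = x_1^2x_2. S = 1/2x_1^2 + 3x_1x_2^2 - 3/2x_1x_2 - 1/2x_1 - x_2.
  leading term x_1^2: subtract (1/2)·f_1 from 1/2x_1^2 + 3x_1x_2^2 - 3/2x_1x_2 - 1/2x_1 - x_2 → 3x_1x_2^2 - 3x_1x_2 - 1/2x_1 - x_2 + 1/2
  leading term x_1x_2^2: subtract (3/2x_2)·f_2 from 3x_1x_2^2 - 3x_1x_2 - 1/2x_1 - x_2 + 1/2 → -3/2x_1x_2 - 1/2x_1 - 9/2x_2^2 - 5/2x_2 + 1/2
  leading term x_1x_2: subtract (-3/4)·f_2 from -3/2x_1x_2 - 1/2x_1 - 9/2x_2^2 - 5/2x_2 + 1/2 → -5/4x_1 - 9/2x_2^2 - 1/4x_2 + 5/4
  leading term x_1: no divisor's leading term divides it; move -5/4x_1 to the remainder.
  leading term x_2^2: no divisor's leading term divides it; move -9/2x_2^2 to the remainder.
  leading term x_2: no divisor's leading term divides it; move -1/4x_2 to the remainder.
  leading term 1: no divisor's leading term divides it; move 5/4 to the remainder.
  remainder -5/4x_1 - 9/2x_2^2 - 1/4x_2 + 5/4 ≠ 0; add h_3 = -5/4x_1 - 9/2x_2^2 - 1/4x_2 + 5/4 to the basis.

S(f_2,h_3): lcm = x_1x_2. S = -1/2x_1 - 18/5x_2^3 - 1/5x_2^2 + 5/2x_2 + 1/2.
  leading term x_1: subtract (2/5)·h_3 from -1/2x_1 - 18/5x_2^3 - 1/5x_2^2 + 5/2x_2 + 1/2 → -18/5x_2^3 + 8/5x_2^2 + 13/5x_2
  leading term x_2^3: no divisor's leading term divides it; move -18/5x_2^3 to the remainder.
  leading term x_2^2: no divisor's leading term divides it; move 8/5x_2^2 to the remainder.
  leading term x_2: no divisor's leading term divides it; move 13/5x_2 to the remainder.
  remainder -18/5x_2^3 + 8/5x_2^2 + 13/5x_2 ≠ 0; add h_4 = -18/5x_2^3 + 8/5x_2^2 + 13/5x_2 to the basis.

The other S-polynomials (S(f_1,h_3), S(f_1,h_4), S(f_2,h_4), S(h_3,h_4)) all reduce to 0 modulo the current basis, so we have a Gröbner basis.
Inter-reduce: drop elements whose leading term is divisible by another's, tail-reduce, and make monic.
Reduced Gröbner basis: {x_1 + 18/5x_2^2 + 1/5x_2 - 1, x_2^3 - 4/9x_2^2 - 13/18x_2}.
Label its elements g_1 = x_1 + 18/5x_2^2 + 1/5x_2 - 1, g_2 = x_2^3 - 4/9x_2^2 - 13/18x_2.

Reduce p = 2x_1 + 41/5x_2^2 - 13/5x_2 - 4 modulo G:
  leading term x_1: subtract (2)·g_1 from 2x_1 + 41/5x_2^2 - 13/5x_2 - 4 → x_2^2 - 3x_2 - 2
  leading term x_2^2: no divisor's leading term divides it; move x_2^2 to the remainder.
  leading term x_2: no divisor's leading term divides it; move -3x_2 to the remainder.
  leading term 1: no divisor's leading term divides it; move -2 to the remainder.
  normal form = x_2^2 - 3x_2 - 2.
The normal form is nonzero, so p ∉ I. Since p minus its normal form lies in I, I + (p) = I + (r) where r = x_2^2 - 3x_2 - 2; decide whether this ideal is the whole ring.
Run Buchberger on G together with r (pairs among the g_i already reduce to 0 since G is a Gröbner basis):
g_1 = x_1 + 18/5x_2^2 + 1/5x_2 - 1, LT = x_1.
g_2 = x_2^3 - 4/9x_2^2 - 13/18x_2, LT = x_2^3.
r = x_2^2 - 3x_2 - 2, LT = x_2^2.

S(g_2,r): lcm = x_2^3. S = 23/9x_2^2 + 23/18x_2.
  leading term x_2^2: subtract (23/9)·r from 23/9x_2^2 + 23/18x_2 → 161/18x_2 + 46/9
  leading term x_2: no divisor's leading term divides it; move 161/18x_2 to the remainder.
  leading term 1: no divisor's leading term divides it; move 46/9 to the remainder.
  remainder 161/18x_2 + 46/9 ≠ 0; add m_4 = 161/18x_2 + 46/9 to the basis.

S(g_2,m_4): lcm = x_2^3. S = -64/63x_2^2 - 13/18x_2.
  leading term x_2^2: subtract (-64/63)·r from -64/63x_2^2 - 13/18x_2 → -475/126x_2 - 128/63
  leading term x_2: subtract (-475/1127)·m_4 from -475/126x_2 - 128/63 → 6/49
  leading term 1: no divisor's leading term divides it; move 6/49 to the remainder.
  remainder 6/49 ≠ 0; add m_5 = 6/49 to the basis.

The other S-polynomials (S(g_1,g_2), S(g_1,r), S(g_1,m_4), S(r,m_4), S(g_1,m_5), S(g_2,m_5), S(r,m_5), S(m_4,m_5)) all reduce to 0 modulo the current basis, so we have a Gröbner basis.
Inter-reduce: drop elements whose leading term is divisible by another's, tail-reduce, and make monic.
Reduced Gröbner basis: {1}.
The reduced Gröbner basis of I + (p) is {1}: the ideal is the whole ring, so the enlarged system has no common solution — adjoining p is inconsistent.

Adjoining 2x_1 + 41/5x_2^2 - 13/5x_2 - 4 makes the ideal the whole ring: the system is inconsistent.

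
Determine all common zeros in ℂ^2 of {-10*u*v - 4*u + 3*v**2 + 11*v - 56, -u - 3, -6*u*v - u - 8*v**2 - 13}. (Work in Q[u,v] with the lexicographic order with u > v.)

Compute a lex Gröbner basis by Buchberger's algorithm.
f_1 = -10*u*v - 4*u + 3*v**2 + 11*v - 56, LT = u*v.
f_2 = -u - 3, LT = u.
f_3 = -6*u*v - u - 8*v**2 - 13, LT = u*v.

S(f_1,f_2): lcm = u*v. S = 2/5*u - 3/10*v**2 - 41/10*v + 28/5.
  leading term u: subtract (-2/5)·f_2 from 2/5*u - 3/10*v**2 - 41/10*v + 28/5 → -3/10*v**2 - 41/10*v + 22/5
  leading term v**2: no divisor's leading term divides it; move -3/10*v**2 to the remainder.
  leading term v: no divisor's leading term divides it; move -41/10*v to the remainder.
  leading term 1: no divisor's leading term divides it; move 22/5 to the remainder.
  remainder -3/10*v**2 - 41/10*v + 22/5 ≠ 0; add h_4 = -3/10*v**2 - 41/10*v + 22/5 to the basis.

S(f_1,f_3): lcm = u*v. S = 7/30*u - 49/30*v**2 - 11/10*v + 103/30.
  leading term u: subtract (-7/30)·f_2 from 7/30*u - 49/30*v**2 - 11/10*v + 103/30 → -49/30*v**2 - 11/10*v + 41/15
  leading term v**2: subtract (49/9)·h_4 from -49/30*v**2 - 11/10*v + 41/15 → 191/9*v - 191/9
  leading term v: no divisor's leading term divides it; move 191/9*v to the remainder.
  leading term 1: no divisor's leading term divides it; move -191/9 to the remainder.
  remainder 191/9*v - 191/9 ≠ 0; add h_5 = 191/9*v - 191/9 to the basis.

The other S-polynomials (S(f_2,f_3), S(f_1,h_4), S(f_2,h_4), S(f_3,h_4), S(f_1,h_5), S(f_2,h_5), S(f_3,h_5), S(h_4,h_5)) all reduce to 0 modulo the current basis, so we have a Gröbner basis.
Inter-reduce: drop elements whose leading term is divisible by another's, tail-reduce, and make monic.
Reduced Gröbner basis: {u + 3, v - 1}.

Since the basis is lex-ordered, v - 1 is univariate in v. Its roots are {1}. Back-substituting each root into the other basis elements fixes the other coordinates.
  v = 1: the earlier basis element becomes u + 3 = 0, giving u = -3 — point (-3, 1).

{(-3, 1)}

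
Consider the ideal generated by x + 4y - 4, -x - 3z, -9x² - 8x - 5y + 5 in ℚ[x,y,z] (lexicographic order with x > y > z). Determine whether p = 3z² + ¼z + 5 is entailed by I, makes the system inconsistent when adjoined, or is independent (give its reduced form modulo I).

Adjoining 3z² + ¼z + 5 makes the ideal the whole ring: the system is inconsistent.

First compute the reduced Gröbner basis of I by Buchberger's algorithm.
f_1 = x + 4y - 4, LT = x.
f_2 = -x - 3z, LT = x.
f_3 = -9x² - 8x - 5y + 5, LT = x².

S(f_1,f_2): lcm = x. S = 4y - 3z - 4.
  leading term y: no divisor's leading term divides it; move 4y to the remainder.
  leading term z: no divisor's leading term divides it; move -3z to the remainder.
  leading term 1: no divisor's leading term divides it; move -4 to the remainder.
  remainder 4y - 3z - 4 ≠ 0; add h_4 = 4y - 3z - 4 to the basis.

S(f_1,f_3): lcm = x². S = 4xy - 44/9x - 5/9y + 5/9.
  leading term xy: subtract (4y)·f_1 from 4xy - 44/9x - 5/9y + 5/9 → -44/9x - 16y² + 139/9y + 5/9
  leading term x: subtract (-44/9)·f_1 from -44/9x - 16y² + 139/9y + 5/9 → -16y² + 35y - 19
  leading term y²: subtract (-4y)·h_4 from -16y² + 35y - 19 → -12yz + 19y - 19
  leading term yz: subtract (-3z)·h_4 from -12yz + 19y - 19 → 19y - 9z² - 12z - 19
  leading term y: subtract (19/4)·h_4 from 19y - 9z² - 12z - 19 → -9z² + 9/4z
  leading term z²: no divisor's leading term divides it; move -9z² to the remainder.
  leading term z: no divisor's leading term divides it; move 9/4z to the remainder.
  remainder -9z² + 9/4z ≠ 0; add h_5 = -9z² + 9/4z to the basis.

S(f_2,f_3): lcm = x². S = 3xz - 8/9x - 5/9y + 5/9.
  leading term xz: subtract (3z)·f_1 from 3xz - 8/9x - 5/9y + 5/9 → -8/9x - 12yz - 5/9y + 12z + 5/9
  leading term x: subtract (-8/9)·f_1 from -8/9x - 12yz - 5/9y + 12z + 5/9 → -12yz + 3y + 12z - 3
  leading term yz: subtract (-3z)·h_4 from -12yz + 3y + 12z - 3 → 3y - 9z² - 3
  leading term y: subtract (¾)·h_4 from 3y - 9z² - 3 → -9z² + 9/4z
  leading term z²: subtract (1)·h_5 from -9z² + 9/4z → 0
  remainder 0.

S(f_1,h_4): leading monomials are coprime, so the S-polynomial reduces to 0 (Buchberger's first criterion).
S(f_2,h_4): leading monomials are coprime, so the S-polynomial reduces to 0 (Buchberger's first criterion).
S(f_3,h_4): leading monomials are coprime, so the S-polynomial reduces to 0 (Buchberger's first criterion).
S(f_1,h_5): leading monomials are coprime, so the S-polynomial reduces to 0 (Buchberger's first criterion).
S(f_2,h_5): leading monomials are coprime, so the S-polynomial reduces to 0 (Buchberger's first criterion).
S(f_3,h_5): leading monomials are coprime, so the S-polynomial reduces to 0 (Buchberger's first criterion).
S(h_4,h_5): leading monomials are coprime, so the S-polynomial reduces to 0 (Buchberger's first criterion).
Every S-polynomial of the final basis reduces to 0, so we have a Gröbner basis.
Inter-reduce: drop elements whose leading term is divisible by another's, tail-reduce, and make monic.
Reduced Gröbner basis: {x + 3z, y - ¾z - 1, z² - ¼z}.
Label its elements g_1 = x + 3z, g_2 = y - ¾z - 1, g_3 = z² - ¼z.

Reduce p = 3z² + ¼z + 5 modulo G:
  leading term z²: subtract (3)·g_3 from 3z² + ¼z + 5 → z + 5
  leading term z: no divisor's leading term divides it; move z to the remainder.
  leading term 1: no divisor's leading term divides it; move 5 to the remainder.
  normal form = z + 5.
The normal form is nonzero, so p ∉ I. Since p minus its normal form lies in I, I + (p) = I + (r) where r = z + 5; decide whether this ideal is the whole ring.
Run Buchberger on G together with r (pairs among the g_i already reduce to 0 since G is a Gröbner basis):
g_1 = x + 3z, LT = x.
g_2 = y - ¾z - 1, LT = y.
g_3 = z² - ¼z, LT = z².
r = z + 5, LT = z.

S(g_1,g_2): leading monomials are coprime, so the S-polynomial reduces to 0 (Buchberger's first criterion).
S(g_1,g_3): leading monomials are coprime, so the S-polynomial reduces to 0 (Buchberger's first criterion).
S(g_1,r): leading monomials are coprime, so the S-polynomial reduces to 0 (Buchberger's first criterion).
S(g_2,g_3): leading monomials are coprime, so the S-polynomial reduces to 0 (Buchberger's first criterion).
S(g_2,r): leading monomials are coprime, so the S-polynomial reduces to 0 (Buchberger's first criterion).
S(g_3,r): lcm = z². S = -21/4z.
  leading term z: subtract (-21/4)·r from -21/4z → 105/4
  leading term 1: no divisor's leading term divides it; move 105/4 to the remainder.
  remainder 105/4 ≠ 0; add m_5 = 105/4 to the basis.

S(g_1,m_5): leading monomials are coprime, so the S-polynomial reduces to 0 (Buchberger's first criterion).
S(g_2,m_5): leading monomials are coprime, so the S-polynomial reduces to 0 (Buchberger's first criterion).
S(g_3,m_5): leading monomials are coprime, so the S-polynomial reduces to 0 (Buchberger's first criterion).
S(r,m_5): leading monomials are coprime, so the S-polynomial reduces to 0 (Buchberger's first criterion).
Every S-polynomial of the final basis reduces to 0, so we have a Gröbner basis.
Inter-reduce: drop elements whose leading term is divisible by another's, tail-reduce, and make monic.
Reduced Gröbner basis: {1}.
The reduced Gröbner basis of I + (p) is {1}: the ideal is the whole ring, so the enlarged system has no common solution — adjoining p is inconsistent.

The remainder on division by a Gröbner basis is unique — it is the normal form.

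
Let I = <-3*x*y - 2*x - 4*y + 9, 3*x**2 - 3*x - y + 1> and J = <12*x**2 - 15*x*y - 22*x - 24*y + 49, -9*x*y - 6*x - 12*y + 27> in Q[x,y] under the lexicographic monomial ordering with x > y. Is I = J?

Yes, the ideals are equal.

Equality of ideals is decidable: compute both reduced Gröbner bases (unique for the ordering) and check whether they agree.
Buchberger on the first generating set:
f_1 = -3*x*y - 2*x - 4*y + 9, LT = x*y.
f_2 = 3*x**2 - 3*x - y + 1, LT = x**2.

S(f_1,f_2): lcm = x**2*y. S = 2/3*x**2 + 7/3*x*y - 3*x + 1/3*y**2 - 1/3*y.
  leading term x**2: subtract (2/9)·f_2 from 2/3*x**2 + 7/3*x*y - 3*x + 1/3*y**2 - 1/3*y → 7/3*x*y - 7/3*x + 1/3*y**2 - 1/9*y - 2/9
  leading term x*y: subtract (-7/9)·f_1 from 7/3*x*y - 7/3*x + 1/3*y**2 - 1/9*y - 2/9 → -35/9*x + 1/3*y**2 - 29/9*y + 61/9
  leading term x: no divisor's leading term divides it; move -35/9*x to the remainder.
  leading term y**2: no divisor's leading term divides it; move 1/3*y**2 to the remainder.
  leading term y: no divisor's leading term divides it; move -29/9*y to the remainder.
  leading term 1: no divisor's leading term divides it; move 61/9 to the remainder.
  remainder -35/9*x + 1/3*y**2 - 29/9*y + 61/9 ≠ 0; add g_3 = -35/9*x + 1/3*y**2 - 29/9*y + 61/9 to the basis.

S(f_1,g_3): lcm = x*y. S = 2/3*x + 3/35*y**3 - 29/35*y**2 + 323/105*y - 3.
  leading term x: subtract (-6/35)·g_3 from 2/3*x + 3/35*y**3 - 29/35*y**2 + 323/105*y - 3 → 3/35*y**3 - 27/35*y**2 + 53/21*y - 193/105
  leading term y**3: no divisor's leading term divides it; move 3/35*y**3 to the remainder.
  leading term y**2: no divisor's leading term divides it; move -27/35*y**2 to the remainder.
  leading term y: no divisor's leading term divides it; move 53/21*y to the remainder.
  leading term 1: no divisor's leading term divides it; move -193/105 to the remainder.
  remainder 3/35*y**3 - 27/35*y**2 + 53/21*y - 193/105 ≠ 0; add g_4 = 3/35*y**3 - 27/35*y**2 + 53/21*y - 193/105 to the basis.

The other S-polynomials (S(f_2,g_3), S(f_1,g_4), S(f_2,g_4), S(g_3,g_4)) all reduce to 0 modulo the current basis, so we have a Gröbner basis.
Inter-reduce: drop elements whose leading term is divisible by another's, tail-reduce, and make monic.
Reduced Gröbner basis: {x - 3/35*y**2 + 29/35*y - 61/35, y**3 - 9*y**2 + 265/9*y - 193/9}.

Buchberger on the second generating set:
h_1 = 12*x**2 - 15*x*y - 22*x - 24*y + 49, LT = x**2.
h_2 = -9*x*y - 6*x - 12*y + 27, LT = x*y.

S(h_1,h_2): lcm = x**2*y. S = -2/3*x**2 - 5/4*x*y**2 - 19/6*x*y + 3*x - 2*y**2 + 49/12*y.
  leading term x**2: subtract (-1/18)·h_1 from -2/3*x**2 - 5/4*x*y**2 - 19/6*x*y + 3*x - 2*y**2 + 49/12*y → -5/4*x*y**2 - 4*x*y + 16/9*x - 2*y**2 + 11/4*y + 49/18
  leading term x*y**2: subtract (5/36*y)·h_2 from -5/4*x*y**2 - 4*x*y + 16/9*x - 2*y**2 + 11/4*y + 49/18 → -19/6*x*y + 16/9*x - 1/3*y**2 - y + 49/18
  leading term x*y: subtract (19/54)·h_2 from -19/6*x*y + 16/9*x - 1/3*y**2 - y + 49/18 → 35/9*x - 1/3*y**2 + 29/9*y - 61/9
  leading term x: no divisor's leading term divides it; move 35/9*x to the remainder.
  leading term y**2: no divisor's leading term divides it; move -1/3*y**2 to the remainder.
  leading term y: no divisor's leading term divides it; move 29/9*y to the remainder.
  leading term 1: no divisor's leading term divides it; move -61/9 to the remainder.
  remainder 35/9*x - 1/3*y**2 + 29/9*y - 61/9 ≠ 0; add k_3 = 35/9*x - 1/3*y**2 + 29/9*y - 61/9 to the basis.

S(h_2,k_3): lcm = x*y. S = 2/3*x + 3/35*y**3 - 29/35*y**2 + 323/105*y - 3.
  leading term x: subtract (6/35)·k_3 from 2/3*x + 3/35*y**3 - 29/35*y**2 + 323/105*y - 3 → 3/35*y**3 - 27/35*y**2 + 53/21*y - 193/105
  leading term y**3: no divisor's leading term divides it; move 3/35*y**3 to the remainder.
  leading term y**2: no divisor's leading term divides it; move -27/35*y**2 to the remainder.
  leading term y: no divisor's leading term divides it; move 53/21*y to the remainder.
  leading term 1: no divisor's leading term divides it; move -193/105 to the remainder.
  remainder 3/35*y**3 - 27/35*y**2 + 53/21*y - 193/105 ≠ 0; add k_4 = 3/35*y**3 - 27/35*y**2 + 53/21*y - 193/105 to the basis.

The other S-polynomials (S(h_1,k_3), S(h_1,k_4), S(h_2,k_4), S(k_3,k_4)) all reduce to 0 modulo the current basis, so we have a Gröbner basis.
Inter-reduce: drop elements whose leading term is divisible by another's, tail-reduce, and make monic.
Reduced Gröbner basis: {x - 3/35*y**2 + 29/35*y - 61/35, y**3 - 9*y**2 + 265/9*y - 193/9}.

Same reduced basis, so the two generating sets span the same ideal.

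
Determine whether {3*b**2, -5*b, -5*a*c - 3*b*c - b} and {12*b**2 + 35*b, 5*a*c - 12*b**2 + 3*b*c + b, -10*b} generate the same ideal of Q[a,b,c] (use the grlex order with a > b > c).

Yes, the ideals are equal.

Equality of ideals is decidable: compute both reduced Gröbner bases (unique for the ordering) and check whether they agree.
Buchberger on the first generating set:
f_1 = 3*b**2, LT = b**2.
f_2 = -5*b, LT = b.
f_3 = -5*a*c - 3*b*c - b, LT = a*c.

The S-polynomials (S(f_1,f_2), S(f_1,f_3), S(f_2,f_3)) all reduce to 0 modulo the current basis, so we have a Gröbner basis.
Inter-reduce: drop elements whose leading term is divisible by another's, tail-reduce, and make monic.
Reduced Gröbner basis: {a*c, b}.

Buchberger on the second generating set:
h_1 = 12*b**2 + 35*b, LT = b**2.
h_2 = 5*a*c - 12*b**2 + 3*b*c + b, LT = a*c.
h_3 = -10*b, LT = b.

The S-polynomials (S(h_1,h_2), S(h_1,h_3), S(h_2,h_3)) all reduce to 0 modulo the current basis, so we have a Gröbner basis.
Inter-reduce: drop elements whose leading term is divisible by another's, tail-reduce, and make monic.
Reduced Gröbner basis: {a*c, b}.

These coincide, so the ideals are equal.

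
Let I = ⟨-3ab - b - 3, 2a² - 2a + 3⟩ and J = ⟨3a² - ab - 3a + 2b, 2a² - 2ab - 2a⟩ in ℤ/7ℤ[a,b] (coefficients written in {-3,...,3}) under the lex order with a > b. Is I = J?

No, the ideals differ.

Since reduced Gröbner bases are canonical representatives of ideals under a given ordering, it suffices to compute and compare them.
Buchberger on the first generating set:
f_1 = -3ab - b - 3, LT = ab.
f_2 = 2a² - 2a + 3, LT = a².

S(f_1,f_2): lcm = a²b. S = -ab + a + 2b.
  reduce S modulo (f_1, f_2):
  remainder a + 1 ≠ 0; add g_3 = a + 1 to the basis.

S(f_1,g_3): lcm = ab. S = -3b + 1.
  reduce S modulo (f_1, f_2, g_3):
  remainder -3b + 1 ≠ 0; add g_4 = -3b + 1 to the basis.

The other S-polynomials (S(f_2,g_3), S(f_1,g_4), S(f_2,g_4), S(g_3,g_4)) all reduce to 0 modulo the current basis, so we have a Gröbner basis.
Inter-reduce: drop elements whose leading term is divisible by another's, tail-reduce, and make monic.
Reduced Gröbner basis: {a + 1, b + 2}.

Buchberger on the second generating set:
h_1 = 3a² - ab - 3a + 2b, LT = a².
h_2 = 2a² - 2ab - 2a, LT = a².

S(h_1,h_2): lcm = a². S = 3ab + 3b.
  reduce S modulo (h_1, h_2):
  remainder 3ab + 3b ≠ 0; add k_3 = 3ab + 3b to the basis.

S(h_1,k_3): lcm = a²b. S = 2ab² - 2ab + 3b².
  reduce S modulo (h_1, h_2, k_3):
  remainder b² + 2b ≠ 0; add k_4 = b² + 2b to the basis.

The other S-polynomials (S(h_2,k_3), S(h_1,k_4), S(h_2,k_4), S(k_3,k_4)) all reduce to 0 modulo the current basis, so we have a Gröbner basis.
Inter-reduce: drop elements whose leading term is divisible by another's, tail-reduce, and make monic.
Reduced Gröbner basis: {a² - a + b, ab + b, b² + 2b}.

Since the reduced bases disagree, the two ideals are not the same.
The same test decides containment: I ⊆ J iff every generator of I reduces to 0 modulo a Gröbner basis of J.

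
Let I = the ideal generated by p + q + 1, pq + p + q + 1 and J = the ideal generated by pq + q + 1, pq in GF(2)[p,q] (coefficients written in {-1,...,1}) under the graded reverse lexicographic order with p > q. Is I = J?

Since reduced Gröbner bases are canonical representatives of ideals under a given ordering, it suffices to compute and compare them.
Buchberger on the first generating set:
f_1 = p + q + 1, LT = p.
f_2 = pq + p + q + 1, LT = pq.

S(f_1,f_2): lcm = pq. S = q^2 + p + 1.
  leading term q^2: no divisor's leading term divides it; move q^2 to the remainder.
  leading term p: subtract (1)·f_1 from p + 1 → q
  leading term q: no divisor's leading term divides it; move q to the remainder.
  remainder q^2 + q ≠ 0; add g_3 = q^2 + q to the basis.

The other S-polynomials (S(f_1,g_3), S(f_2,g_3)) all reduce to 0 modulo the current basis, so we have a Gröbner basis.
Inter-reduce: drop elements whose leading term is divisible by another's, tail-reduce, and make monic.
Reduced Gröbner basis: {q^2 + q, p + q + 1}.

Buchberger on the second generating set:
h_1 = pq + q + 1, LT = pq.
h_2 = pq, LT = pq.

S(h_1,h_2): lcm = pq. S = q + 1.
  leading term q: no divisor's leading term divides it; move q to the remainder.
  leading term 1: no divisor's leading term divides it; move 1 to the remainder.
  remainder q + 1 ≠ 0; add k_3 = q + 1 to the basis.

S(h_1,k_3): lcm = pq. S = p + q + 1.
  leading term p: no divisor's leading term divides it; move p to the remainder.
  leading term q: subtract (1)·k_3 from q + 1 → 0
  remainder p ≠ 0; add k_4 = p to the basis.

The other S-polynomials (S(h_2,k_3), S(h_1,k_4), S(h_2,k_4), S(k_3,k_4)) all reduce to 0 modulo the current basis, so we have a Gröbner basis.
Inter-reduce: drop elements whose leading term is divisible by another's, tail-reduce, and make monic.
Reduced Gröbner basis: {p, q + 1}.

Since the reduced bases disagree, the two ideals are not the same.

No, the ideals differ.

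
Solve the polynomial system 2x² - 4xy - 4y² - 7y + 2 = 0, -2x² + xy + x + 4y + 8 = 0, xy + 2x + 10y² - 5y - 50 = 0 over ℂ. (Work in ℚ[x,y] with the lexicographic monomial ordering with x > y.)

{(0, -2)}

Compute a lex Gröbner basis by Buchberger's algorithm.
f_1 = 2x² - 4xy - 4y² - 7y + 2, LT = x².
f_2 = -2x² + xy + x + 4y + 8, LT = x².
f_3 = xy + 2x + 10y² - 5y - 50, LT = xy.

S(f_1,f_2): lcm = x². S = -3/2xy + ½x - 2y² - 3/2y + 5.
  reduce S modulo (f_1, f_2, f_3):
  remainder 7/2x + 13y² - 9y - 70 ≠ 0; add h_4 = 7/2x + 13y² - 9y - 70 to the basis.

S(f_1,f_3): lcm = x²y. S = -2x² - 12xy² + 5xy + 50x - 2y³ - 7/2y² + y.
  reduce S modulo (f_1, f_2, f_3, h_4):
  remainder 118y³ - 635/2y² - 481y + 1252 ≠ 0; add h_5 = 118y³ - 635/2y² - 481y + 1252 to the basis.

S(f_2,f_3): lcm = x²y. S = -2x² - 21/2xy² + 9/2xy + 50x - 2y² - 4y.
  reduce S modulo (f_1, f_2, f_3, h_4, h_5):
  remainder -4007/236y² + 1033/59y + 6073/59 ≠ 0; add h_6 = -4007/236y² + 1033/59y + 6073/59 to the basis.

S(f_1,h_4): lcm = x². S = -26/7xy² + 4/7xy + 20x - 2y² - 7/2y + 1.
  reduce S modulo (f_1, f_2, f_3, h_4, h_5, h_6):
  remainder -28021/8014y - 28021/4007 ≠ 0; add h_7 = -28021/8014y - 28021/4007 to the basis.

The other S-polynomials (S(f_2,h_4), S(f_3,h_4), S(f_1,h_5), S(f_2,h_5), S(f_3,h_5), S(h_4,h_5), S(f_1,h_6), S(f_2,h_6), S(f_3,h_6), S(h_4,h_6), S(h_5,h_6), S(f_1,h_7), S(f_2,h_7), S(f_3,h_7), S(h_4,h_7), S(h_5,h_7), S(h_6,h_7)) all reduce to 0 modulo the current basis, so we have a Gröbner basis.
Inter-reduce: drop elements whose leading term is divisible by another's, tail-reduce, and make monic.
Reduced Gröbner basis: {x, y + 2}.

From the last basis element, y + 2 = 0, so y takes values in {-2}. Each choice, substituted upward through the basis, yields the corresponding point(s) of the solution set.
  y = -2: the earlier basis element becomes x = 0, giving x = 0 — point (0, -2).
Zero-dimensionality of the ideal guarantees finitely many solutions over ℂ.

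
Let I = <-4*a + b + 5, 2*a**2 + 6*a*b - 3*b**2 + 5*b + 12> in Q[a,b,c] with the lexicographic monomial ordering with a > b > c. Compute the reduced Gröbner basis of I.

G = {a - 1/4*b - 5/4, b**2 - 10*b - 11}

f_1 = -4*a + b + 5, LT = a.
f_2 = 2*a**2 + 6*a*b - 3*b**2 + 5*b + 12, LT = a**2.

S(f_1,f_2): lcm = a**2. S = -13/4*a*b - 5/4*a + 3/2*b**2 - 5/2*b - 6.
  leading term a*b: subtract (13/16*b)·f_1 from -13/4*a*b - 5/4*a + 3/2*b**2 - 5/2*b - 6 → -5/4*a + 11/16*b**2 - 105/16*b - 6
  leading term a: subtract (5/16)·f_1 from -5/4*a + 11/16*b**2 - 105/16*b - 6 → 11/16*b**2 - 55/8*b - 121/16
  leading term b**2: no divisor's leading term divides it; move 11/16*b**2 to the remainder.
  leading term b: no divisor's leading term divides it; move -55/8*b to the remainder.
  leading term 1: no divisor's leading term divides it; move -121/16 to the remainder.
  remainder 11/16*b**2 - 55/8*b - 121/16 ≠ 0; add g_3 = 11/16*b**2 - 55/8*b - 121/16 to the basis.

S(f_1,g_3): leading monomials are coprime, so the S-polynomial reduces to 0 (Buchberger's first criterion).
S(f_2,g_3): leading monomials are coprime, so the S-polynomial reduces to 0 (Buchberger's first criterion).
Every S-polynomial of the final basis reduces to 0, so we have a Gröbner basis.
Inter-reduce: drop elements whose leading term is divisible by another's, tail-reduce, and make monic.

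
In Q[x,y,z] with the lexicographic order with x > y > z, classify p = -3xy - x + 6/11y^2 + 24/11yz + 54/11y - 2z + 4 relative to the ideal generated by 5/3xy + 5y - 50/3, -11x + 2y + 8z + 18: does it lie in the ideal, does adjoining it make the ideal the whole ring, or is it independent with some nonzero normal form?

-3xy - x + 6/11y^2 + 24/11yz + 54/11y - 2z + 4 is independent of I; its normal form modulo I is -2/11y - 30/11z + 26/11.

First compute the reduced Gröbner basis of I by Buchberger's algorithm.
f_1 = 5/3xy + 5y - 50/3, LT = xy.
f_2 = -11x + 2y + 8z + 18, LT = x.

S(f_1,f_2): lcm = xy. S = 2/11y^2 + 8/11yz + 51/11y - 10.
  reduce S modulo (f_1, f_2):
  remainder 2/11y^2 + 8/11yz + 51/11y - 10 ≠ 0; add h_3 = 2/11y^2 + 8/11yz + 51/11y - 10 to the basis.

The other S-polynomials (S(f_1,h_3), S(f_2,h_3)) all reduce to 0 modulo the current basis, so we have a Gröbner basis.
Inter-reduce: drop elements whose leading term is divisible by another's, tail-reduce, and make monic.
Reduced Gröbner basis: {x - 2/11y - 8/11z - 18/11, y^2 + 4yz + 51/2y - 55}.
Label its elements g_1 = x - 2/11y - 8/11z - 18/11, g_2 = y^2 + 4yz + 51/2y - 55.

Reduce p = -3xy - x + 6/11y^2 + 24/11yz + 54/11y - 2z + 4 modulo G:
  leading term xy: subtract (-3y)·g_1 from -3xy - x + 6/11y^2 + 24/11yz + 54/11y - 2z + 4 → -x - 2z + 4
  leading term x: subtract (-1)·g_1 from -x - 2z + 4 → -2/11y - 30/11z + 26/11
  leading term y: no divisor's leading term divides it; move -2/11y to the remainder.
  leading term z: no divisor's leading term divides it; move -30/11z to the remainder.
  leading term 1: no divisor's leading term divides it; move 26/11 to the remainder.
  normal form = -2/11y - 30/11z + 26/11.
The normal form is nonzero, so p ∉ I. Since p minus its normal form lies in I, I + (p) = I + (r) where r = -2/11y - 30/11z + 26/11; decide whether this ideal is the whole ring.
Run Buchberger on G together with r (pairs among the g_i already reduce to 0 since G is a Gröbner basis):
g_1 = x - 2/11y - 8/11z - 18/11, LT = x.
g_2 = y^2 + 4yz + 51/2y - 55, LT = y^2.
r = -2/11y - 30/11z + 26/11, LT = y.

S(g_2,r): lcm = y^2. S = -11yz + 77/2y - 55.
  reduce S modulo (g_1, g_2, r):
  remainder 165z^2 - 1441/2z + 891/2 ≠ 0; add m_4 = 165z^2 - 1441/2z + 891/2 to the basis.

The other S-polynomials (S(g_1,g_2), S(g_1,r), S(g_1,m_4), S(g_2,m_4), S(r,m_4)) all reduce to 0 modulo the current basis, so we have a Gröbner basis.
Inter-reduce: drop elements whose leading term is divisible by another's, tail-reduce, and make monic.
Reduced Gröbner basis: {x + 2z - 4, y + 15z - 13, z^2 - 131/30z + 27/10}.
The reduced Gröbner basis of I + (p) is {x + 2z - 4, y + 15z - 13, z^2 - 131/30z + 27/10} ≠ {1}, a proper ideal, so the enlarged system stays consistent: p is independent of I, with normal form -2/11y - 30/11z + 26/11.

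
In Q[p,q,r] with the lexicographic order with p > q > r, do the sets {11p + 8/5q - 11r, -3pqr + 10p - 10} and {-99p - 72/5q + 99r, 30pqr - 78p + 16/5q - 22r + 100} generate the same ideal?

Yes, the ideals are equal.

Since reduced Gröbner bases are canonical representatives of ideals under a given ordering, it suffices to compute and compare them.
Buchberger on the first generating set:
f_1 = 11p + 8/5q - 11r, LT = p.
f_2 = -3pqr + 10p - 10, LT = pqr.

S(f_1,f_2): lcm = pqr. S = 10/3p + 8/55q^2r - qr^2 - 10/3.
  leading term p: subtract (10/33)·f_1 from 10/3p + 8/55q^2r - qr^2 - 10/3 → 8/55q^2r - qr^2 - 16/33q + 10/3r - 10/3
  leading term q^2r: no divisor's leading term divides it; move 8/55q^2r to the remainder.
  leading term qr^2: no divisor's leading term divides it; move -qr^2 to the remainder.
  leading term q: no divisor's leading term divides it; move -16/33q to the remainder.
  leading term r: no divisor's leading term divides it; move 10/3r to the remainder.
  leading term 1: no divisor's leading term divides it; move -10/3 to the remainder.
  remainder 8/55q^2r - qr^2 - 16/33q + 10/3r - 10/3 ≠ 0; add g_3 = 8/55q^2r - qr^2 - 16/33q + 10/3r - 10/3 to the basis.

The other S-polynomials (S(f_1,g_3), S(f_2,g_3)) all reduce to 0 modulo the current basis, so we have a Gröbner basis.
Inter-reduce: drop elements whose leading term is divisible by another's, tail-reduce, and make monic.
Reduced Gröbner basis: {p + 8/55q - r, q^2r - 55/8qr^2 - 10/3q + 275/12r - 275/12}.

Buchberger on the second generating set:
h_1 = -99p - 72/5q + 99r, LT = p.
h_2 = 30pqr - 78p + 16/5q - 22r + 100, LT = pqr.

S(h_1,h_2): lcm = pqr. S = 13/5p + 8/55q^2r - qr^2 - 8/75q + 11/15r - 10/3.
  leading term p: subtract (-13/495)·h_1 from 13/5p + 8/55q^2r - qr^2 - 8/75q + 11/15r - 10/3 → 8/55q^2r - qr^2 - 16/33q + 10/3r - 10/3
  leading term q^2r: no divisor's leading term divides it; move 8/55q^2r to the remainder.
  leading term qr^2: no divisor's leading term divides it; move -qr^2 to the remainder.
  leading term q: no divisor's leading term divides it; move -16/33q to the remainder.
  leading term r: no divisor's leading term divides it; move 10/3r to the remainder.
  leading term 1: no divisor's leading term divides it; move -10/3 to the remainder.
  remainder 8/55q^2r - qr^2 - 16/33q + 10/3r - 10/3 ≠ 0; add k_3 = 8/55q^2r - qr^2 - 16/33q + 10/3r - 10/3 to the basis.

The other S-polynomials (S(h_1,k_3), S(h_2,k_3)) all reduce to 0 modulo the current basis, so we have a Gröbner basis.
Inter-reduce: drop elements whose leading term is divisible by another's, tail-reduce, and make monic.
Reduced Gröbner basis: {p + 8/55q - r, q^2r - 55/8qr^2 - 10/3q + 275/12r - 275/12}.

These coincide, so the ideals are equal.
The same test decides containment: I ⊆ J iff every generator of I reduces to 0 modulo a Gröbner basis of J.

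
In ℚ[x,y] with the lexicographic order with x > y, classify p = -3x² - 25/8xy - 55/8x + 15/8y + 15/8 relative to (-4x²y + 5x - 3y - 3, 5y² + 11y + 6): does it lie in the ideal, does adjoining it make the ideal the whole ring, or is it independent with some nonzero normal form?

First compute the reduced Gröbner basis of I by Buchberger's algorithm.
f_1 = -4x²y + 5x - 3y - 3, LT = x²y.
f_2 = 5y² + 11y + 6, LT = y².

S(f_1,f_2): lcm = x²y². S = -11/5x²y - 6/5x² - 5/4xy + ¾y² + ¾y.
  leading term x²y: subtract (11/20)·f_1 from -11/5x²y - 6/5x² - 5/4xy + ¾y² + ¾y → -6/5x² - 5/4xy - 11/4x + ¾y² + 12/5y + 33/20
  leading term x²: no divisor's leading term divides it; move -6/5x² to the remainder.
  leading term xy: no divisor's leading term divides it; move -5/4xy to the remainder.
  leading term x: no divisor's leading term divides it; move -11/4x to the remainder.
  leading term y²: subtract (3/20)·f_2 from ¾y² + 12/5y + 33/20 → ¾y + ¾
  leading term y: no divisor's leading term divides it; move ¾y to the remainder.
  leading term 1: no divisor's leading term divides it; move ¾ to the remainder.
  remainder -6/5x² - 5/4xy - 11/4x + ¾y + ¾ ≠ 0; add h_3 = -6/5x² - 5/4xy - 11/4x + ¾y + ¾ to the basis.

The other S-polynomials (S(f_1,h_3), S(f_2,h_3)) all reduce to 0 modulo the current basis, so we have a Gröbner basis.
Inter-reduce: drop elements whose leading term is divisible by another's, tail-reduce, and make monic.
Reduced Gröbner basis: {x² + 25/24xy + 55/24x - ⅝y - ⅝, y² + 11/5y + 6/5}.
Label its elements g_1 = x² + 25/24xy + 55/24x - ⅝y - ⅝, g_2 = y² + 11/5y + 6/5.

Reduce p = -3x² - 25/8xy - 55/8x + 15/8y + 15/8 modulo G:
  leading term x²: subtract (-3)·g_1 from -3x² - 25/8xy - 55/8x + 15/8y + 15/8 → 0
  normal form = 0.
Since the normal form is 0, p ∈ I.

-3x² - 25/8xy - 55/8x + 15/8y + 15/8 lies in I (it reduces to 0).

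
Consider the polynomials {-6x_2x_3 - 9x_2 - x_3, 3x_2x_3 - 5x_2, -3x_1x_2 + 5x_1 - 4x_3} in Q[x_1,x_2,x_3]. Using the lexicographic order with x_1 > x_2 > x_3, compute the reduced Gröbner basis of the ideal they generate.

G = {x_1 - 19/25x_3, x_2 + 1/19x_3, x_3^2 - 5/3x_3}

f_1 = -6x_2x_3 - 9x_2 - x_3, LT = x_2x_3.
f_2 = 3x_2x_3 - 5x_2, LT = x_2x_3.
f_3 = -3x_1x_2 + 5x_1 - 4x_3, LT = x_1x_2.

S(f_1,f_2): lcm = x_2x_3. S = 19/6x_2 + 1/6x_3.
  leading term x_2: no divisor's leading term divides it; move 19/6x_2 to the remainder.
  leading term x_3: no divisor's leading term divides it; move 1/6x_3 to the remainder.
  remainder 19/6x_2 + 1/6x_3 ≠ 0; add g_4 = 19/6x_2 + 1/6x_3 to the basis.

S(f_1,f_3): lcm = x_1x_2x_3. S = 3/2x_1x_2 + 11/6x_1x_3 - 4/3x_3^2.
  leading term x_1x_2: subtract (-1/2)·f_3 from 3/2x_1x_2 + 11/6x_1x_3 - 4/3x_3^2 → 11/6x_1x_3 + 5/2x_1 - 4/3x_3^2 - 2x_3
  leading term x_1x_3: no divisor's leading term divides it; move 11/6x_1x_3 to the remainder.
  leading term x_1: no divisor's leading term divides it; move 5/2x_1 to the remainder.
  leading term x_3^2: no divisor's leading term divides it; move -4/3x_3^2 to the remainder.
  leading term x_3: no divisor's leading term divides it; move -2x_3 to the remainder.
  remainder 11/6x_1x_3 + 5/2x_1 - 4/3x_3^2 - 2x_3 ≠ 0; add g_5 = 11/6x_1x_3 + 5/2x_1 - 4/3x_3^2 - 2x_3 to the basis.

S(f_2,f_3): lcm = x_1x_2x_3. S = -5/3x_1x_2 + 5/3x_1x_3 - 4/3x_3^2.
  leading term x_1x_2: subtract (5/9)·f_3 from -5/3x_1x_2 + 5/3x_1x_3 - 4/3x_3^2 → 5/3x_1x_3 - 25/9x_1 - 4/3x_3^2 + 20/9x_3
  leading term x_1x_3: subtract (10/11)·g_5 from 5/3x_1x_3 - 25/9x_1 - 4/3x_3^2 + 20/9x_3 → -500/99x_1 - 4/33x_3^2 + 400/99x_3
  leading term x_1: no divisor's leading term divides it; move -500/99x_1 to the remainder.
  leading term x_3^2: no divisor's leading term divides it; move -4/33x_3^2 to the remainder.
  leading term x_3: no divisor's leading term divides it; move 400/99x_3 to the remainder.
  remainder -500/99x_1 - 4/33x_3^2 + 400/99x_3 ≠ 0; add g_6 = -500/99x_1 - 4/33x_3^2 + 400/99x_3 to the basis.

S(f_1,g_4): lcm = x_2x_3. S = 3/2x_2 - 1/19x_3^2 + 1/6x_3.
  leading term x_2: subtract (9/19)·g_4 from 3/2x_2 - 1/19x_3^2 + 1/6x_3 → -1/19x_3^2 + 5/57x_3
  leading term x_3^2: no divisor's leading term divides it; move -1/19x_3^2 to the remainder.
  leading term x_3: no divisor's leading term divides it; move 5/57x_3 to the remainder.
  remainder -1/19x_3^2 + 5/57x_3 ≠ 0; add g_7 = -1/19x_3^2 + 5/57x_3 to the basis.

The other S-polynomials (S(f_2,g_4), S(f_3,g_4), S(f_1,g_5), S(f_2,g_5), S(f_3,g_5), S(g_4,g_5), S(f_1,g_6), S(f_2,g_6), S(f_3,g_6), S(g_4,g_6), S(g_5,g_6), S(f_1,g_7), S(f_2,g_7), S(f_3,g_7), S(g_4,g_7), S(g_5,g_7), S(g_6,g_7)) all reduce to 0 modulo the current basis, so we have a Gröbner basis.
Inter-reduce: drop elements whose leading term is divisible by another's, tail-reduce, and make monic.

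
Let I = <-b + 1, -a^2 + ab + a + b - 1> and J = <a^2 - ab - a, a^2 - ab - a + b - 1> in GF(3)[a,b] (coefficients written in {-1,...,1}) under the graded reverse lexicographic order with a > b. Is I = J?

For a fixed monomial order, each ideal has a unique reduced Gröbner basis; comparing bases decides equality.
Buchberger on the first generating set:
f_1 = -b + 1, LT = b.
f_2 = -a^2 + ab + a + b - 1, LT = a^2.

The S-polynomials (S(f_1,f_2)) all reduce to 0 modulo the current basis, so we have a Gröbner basis.
Inter-reduce: drop elements whose leading term is divisible by another's, tail-reduce, and make monic.
Reduced Gröbner basis: {a^2 + a, b - 1}.

Buchberger on the second generating set:
h_1 = a^2 - ab - a, LT = a^2.
h_2 = a^2 - ab - a + b - 1, LT = a^2.

S(h_1,h_2): lcm = a^2. S = -b + 1.
  leading term b: no divisor's leading term divides it; move -b to the remainder.
  leading term 1: no divisor's leading term divides it; move 1 to the remainder.
  remainder -b + 1 ≠ 0; add k_3 = -b + 1 to the basis.

The other S-polynomials (S(h_1,k_3), S(h_2,k_3)) all reduce to 0 modulo the current basis, so we have a Gröbner basis.
Inter-reduce: drop elements whose leading term is divisible by another's, tail-reduce, and make monic.
Reduced Gröbner basis: {a^2 + a, b - 1}.

Same reduced basis, so the two generating sets span the same ideal.

Yes, the ideals are equal.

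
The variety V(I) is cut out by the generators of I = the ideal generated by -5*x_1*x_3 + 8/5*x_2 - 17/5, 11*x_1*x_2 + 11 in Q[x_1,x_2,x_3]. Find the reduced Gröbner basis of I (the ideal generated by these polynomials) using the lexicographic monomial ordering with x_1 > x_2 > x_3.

f_1 = -5*x_1*x_3 + 8/5*x_2 - 17/5, LT = x_1*x_3.
f_2 = 11*x_1*x_2 + 11, LT = x_1*x_2.

S(f_1,f_2): lcm = x_1*x_2*x_3. S = -8/25*x_2**2 + 17/25*x_2 - x_3.
  leading term x_2**2: no divisor's leading term divides it; move -8/25*x_2**2 to the remainder.
  leading term x_2: no divisor's leading term divides it; move 17/25*x_2 to the remainder.
  leading term x_3: no divisor's leading term divides it; move -x_3 to the remainder.
  remainder -8/25*x_2**2 + 17/25*x_2 - x_3 ≠ 0; add g_3 = -8/25*x_2**2 + 17/25*x_2 - x_3 to the basis.

S(f_1,g_3): leading monomials are coprime, so the S-polynomial reduces to 0 (Buchberger's first criterion).
S(f_2,g_3): lcm = x_1*x_2**2. S = 17/8*x_1*x_2 - 25/8*x_1*x_3 + x_2.
  leading term x_1*x_2: subtract (17/88)·f_2 from 17/8*x_1*x_2 - 25/8*x_1*x_3 + x_2 → -25/8*x_1*x_3 + x_2 - 17/8
  leading term x_1*x_3: subtract (5/8)·f_1 from -25/8*x_1*x_3 + x_2 - 17/8 → 0
  remainder 0.

Every S-polynomial of the final basis reduces to 0, so we have a Gröbner basis.

G = {x_1*x_2 + 1, x_1*x_3 - 8/25*x_2 + 17/25, x_2**2 - 17/8*x_2 + 25/8*x_3}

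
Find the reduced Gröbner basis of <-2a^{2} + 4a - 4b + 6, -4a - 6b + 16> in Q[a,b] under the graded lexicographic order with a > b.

The reduced Gröbner basis is the canonical form of the ideal for this ordering.

f_1 = -2a^{2} + 4a - 4b + 6, LT = a^{2}.
f_2 = -4a - 6b + 16, LT = a.

S(f_1,f_2): lcm = a^{2}. S = -\tfrac{3}{2}ab + 2a + 2b - 3.
  leading term ab: subtract (\tfrac{3}{8}b)·f_2 from -\tfrac{3}{2}ab + 2a + 2b - 3 → \tfrac{9}{4}b^{2} + 2a - 4b - 3
  leading term b^{2}: no divisor's leading term divides it; move \tfrac{9}{4}b^{2} to the remainder.
  leading term a: subtract (-\tfrac{1}{2})·f_2 from 2a - 4b - 3 → -7b + 5
  leading term b: no divisor's leading term divides it; move -7b to the remainder.
  leading term 1: no divisor's leading term divides it; move 5 to the remainder.
  remainder \tfrac{9}{4}b^{2} - 7b + 5 ≠ 0; add g_3 = \tfrac{9}{4}b^{2} - 7b + 5 to the basis.

The other S-polynomials (S(f_1,g_3), S(f_2,g_3)) all reduce to 0 modulo the current basis, so we have a Gröbner basis.
Inter-reduce: drop elements whose leading term is divisible by another's, tail-reduce, and make monic.

G = {b^{2} - \tfrac{28}{9}b + \tfrac{20}{9}, a + \tfrac{3}{2}b - 4}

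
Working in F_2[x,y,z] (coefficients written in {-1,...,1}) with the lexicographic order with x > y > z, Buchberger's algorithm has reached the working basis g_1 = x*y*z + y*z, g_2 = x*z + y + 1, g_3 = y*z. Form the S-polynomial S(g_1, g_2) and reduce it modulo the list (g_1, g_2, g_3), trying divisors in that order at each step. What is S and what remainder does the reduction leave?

lcm(LM(g_1), LM(g_2)) = x*y*z.
S = (lcm/LT(g_1))·g_1 − (lcm/LT(g_2))·g_2 = y**2 + y*z + y.
Reduce S modulo (g_1, g_2, g_3) in that order:
  leading term y**2: no divisor's leading term divides it; move y**2 to the remainder.
  leading term y*z: subtract (1)·g_3 from y*z + y → y
  leading term y: no divisor's leading term divides it; move y to the remainder.
The remainder y**2 + y is nonzero, so it would be added as the next basis element.

S(g_1, g_2) = y**2 + y*z + y; remainder on division = y**2 + y.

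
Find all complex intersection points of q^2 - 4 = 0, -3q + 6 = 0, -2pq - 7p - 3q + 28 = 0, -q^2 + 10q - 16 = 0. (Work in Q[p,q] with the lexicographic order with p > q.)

Compute a lex Gröbner basis by Buchberger's algorithm.
f_1 = q^2 - 4, LT = q^2.
f_2 = -3q + 6, LT = q.
f_3 = -2pq - 7p - 3q + 28, LT = pq.
f_4 = -q^2 + 10q - 16, LT = q^2.

S(f_1,f_2): lcm = q^2. S = 2q - 4.
  leading term q: subtract (-2/3)·f_2 from 2q - 4 → 0
  remainder 0.

S(f_1,f_3): lcm = pq^2. S = -7/2pq - 4p - 3/2q^2 + 14q.
  leading term pq: subtract (7/6p)·f_2 from -7/2pq - 4p - 3/2q^2 + 14q → -11p - 3/2q^2 + 14q
  leading term p: no divisor's leading term divides it; move -11p to the remainder.
  leading term q^2: subtract (-3/2)·f_1 from -3/2q^2 + 14q → 14q - 6
  leading term q: subtract (-14/3)·f_2 from 14q - 6 → 22
  leading term 1: no divisor's leading term divides it; move 22 to the remainder.
  remainder -11p + 22 ≠ 0; add h_5 = -11p + 22 to the basis.

S(f_1,f_4): lcm = q^2. S = 10q - 20.
  leading term q: subtract (-10/3)·f_2 from 10q - 20 → 0
  remainder 0.

S(f_2,f_3): lcm = pq. S = -11/2p - 3/2q + 14.
  leading term p: subtract (1/2)·h_5 from -11/2p - 3/2q + 14 → -3/2q + 3
  leading term q: subtract (1/2)·f_2 from -3/2q + 3 → 0
  remainder 0.

S(f_2,f_4): lcm = q^2. S = 8q - 16.
  leading term q: subtract (-8/3)·f_2 from 8q - 16 → 0
  remainder 0.

S(f_3,f_4): lcm = pq^2. S = 27/2pq - 16p + 3/2q^2 - 14q.
  leading term pq: subtract (-9/2p)·f_2 from 27/2pq - 16p + 3/2q^2 - 14q → 11p + 3/2q^2 - 14q
  leading term p: subtract (-1)·h_5 from 11p + 3/2q^2 - 14q → 3/2q^2 - 14q + 22
  leading term q^2: subtract (3/2)·f_1 from 3/2q^2 - 14q + 22 → -14q + 28
  leading term q: subtract (14/3)·f_2 from -14q + 28 → 0
  remainder 0.

S(f_1,h_5): leading monomials are coprime, so the S-polynomial reduces to 0 (Buchberger's first criterion).
S(f_2,h_5): leading monomials are coprime, so the S-polynomial reduces to 0 (Buchberger's first criterion).
S(f_3,h_5): lcm = pq. S = 7/2p + 7/2q - 14.
  leading term p: subtract (-7/22)·h_5 from 7/2p + 7/2q - 14 → 7/2q - 7
  leading term q: subtract (-7/6)·f_2 from 7/2q - 7 → 0
  remainder 0.

S(f_4,h_5): leading monomials are coprime, so the S-polynomial reduces to 0 (Buchberger's first criterion).
Every S-polynomial of the final basis reduces to 0, so we have a Gröbner basis.
Inter-reduce: drop elements whose leading term is divisible by another's, tail-reduce, and make monic.
Reduced Gröbner basis: {p - 2, q - 2}.

A lex Gröbner basis eliminates variables successively. Here q - 2 depends only on q, with roots {2}; lifting each root through the earlier basis elements recovers the full solutions.
  q = 2: the earlier basis element becomes p - 2 = 0, giving p = 2 — point (2, 2).

{(2, 2)}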